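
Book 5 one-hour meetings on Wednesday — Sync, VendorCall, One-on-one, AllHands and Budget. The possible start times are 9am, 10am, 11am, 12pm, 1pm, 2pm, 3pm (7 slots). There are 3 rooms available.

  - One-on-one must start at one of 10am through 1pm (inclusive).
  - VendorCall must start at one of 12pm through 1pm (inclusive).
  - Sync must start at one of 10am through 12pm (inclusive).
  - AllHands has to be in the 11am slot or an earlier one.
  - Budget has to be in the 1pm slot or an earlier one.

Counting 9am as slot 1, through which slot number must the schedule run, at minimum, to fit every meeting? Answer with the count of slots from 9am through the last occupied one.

4 slots

With at most 3 per slot and 5 meetings, at least 2 slots are needed.
VendorCall can't be placed before 12pm — that is slot 4 counting from 9am — so the schedule must run through at least 4 slots.
4 works (last occupied slot: 12pm): for example Sync in 10am, Budget in 9am, One-on-one in 10am, VendorCall in 12pm, AllHands in 9am.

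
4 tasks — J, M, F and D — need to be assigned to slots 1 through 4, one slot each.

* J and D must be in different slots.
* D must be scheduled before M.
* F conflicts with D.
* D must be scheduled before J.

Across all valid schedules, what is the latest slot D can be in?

Downstream work caps D at 3.
D at 3 is achievable: F -> 1; D -> 3; J -> 4; M -> 4.

3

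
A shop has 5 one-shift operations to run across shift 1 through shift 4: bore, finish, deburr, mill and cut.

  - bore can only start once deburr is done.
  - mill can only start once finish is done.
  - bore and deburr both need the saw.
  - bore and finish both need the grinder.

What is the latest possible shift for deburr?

shift 3

Downstream work caps deburr at shift 3.
deburr at shift 3 is achievable: cut=shift 1; bore=shift 4; mill=shift 2; finish=shift 1; deburr=shift 3.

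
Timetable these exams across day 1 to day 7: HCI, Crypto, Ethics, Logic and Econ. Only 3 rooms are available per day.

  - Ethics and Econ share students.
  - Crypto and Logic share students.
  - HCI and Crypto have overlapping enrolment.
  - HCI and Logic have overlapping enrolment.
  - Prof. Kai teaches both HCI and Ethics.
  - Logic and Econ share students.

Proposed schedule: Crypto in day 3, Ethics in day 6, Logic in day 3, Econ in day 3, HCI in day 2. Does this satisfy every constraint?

No — it violates: Crypto and Logic share students

Ethics and Econ share students — holds.
Only 3 rooms are available per day — holds.
Logic and Econ share students — violated.
HCI and Logic have overlapping enrolment — holds.
HCI and Crypto have overlapping enrolment — holds.
Prof. Kai teaches both HCI and Ethics — holds.
Crypto and Logic share students — violated.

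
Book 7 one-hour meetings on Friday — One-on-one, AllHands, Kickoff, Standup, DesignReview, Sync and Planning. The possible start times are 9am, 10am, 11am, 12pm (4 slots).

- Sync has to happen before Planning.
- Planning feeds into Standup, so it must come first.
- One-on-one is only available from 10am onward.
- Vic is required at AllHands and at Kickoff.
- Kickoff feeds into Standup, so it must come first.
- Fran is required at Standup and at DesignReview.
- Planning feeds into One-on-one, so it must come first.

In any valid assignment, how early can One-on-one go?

One-on-one is available from 10am; precedence pushes One-on-one to at least 11am.
One-on-one at 11am is achievable: Sync=9am; Kickoff=9am; Standup=11am; AllHands=10am; Planning=10am; One-on-one=11am; DesignReview=9am.

11am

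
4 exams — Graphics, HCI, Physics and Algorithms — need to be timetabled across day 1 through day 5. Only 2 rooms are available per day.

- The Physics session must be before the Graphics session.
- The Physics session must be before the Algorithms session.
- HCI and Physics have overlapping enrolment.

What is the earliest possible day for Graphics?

Precedence pushes Graphics to at least day 2.
Graphics at day 2 is achievable: Algorithms -> day 2, HCI -> day 3, Physics -> day 1, Graphics -> day 2.

day 2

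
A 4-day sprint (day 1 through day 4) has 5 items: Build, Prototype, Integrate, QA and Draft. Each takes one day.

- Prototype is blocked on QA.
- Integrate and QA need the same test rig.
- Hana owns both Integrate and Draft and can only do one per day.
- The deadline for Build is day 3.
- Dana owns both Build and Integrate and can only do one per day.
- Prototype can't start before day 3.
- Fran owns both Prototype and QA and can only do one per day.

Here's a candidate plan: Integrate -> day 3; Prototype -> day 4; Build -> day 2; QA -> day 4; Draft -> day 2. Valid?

Dana owns both Build and Integrate and can only do one per day — holds.
Hana owns both Integrate and Draft and can only do one per day — holds.
Prototype is blocked on QA — violated.
Prototype can't start before day 3 — holds.
Fran owns both Prototype and QA and can only do one per day — violated.
Integrate and QA need the same test rig — holds.
The deadline for Build is day 3 — holds.

No. Fran owns both Prototype and QA and can only do one per day is not satisfied.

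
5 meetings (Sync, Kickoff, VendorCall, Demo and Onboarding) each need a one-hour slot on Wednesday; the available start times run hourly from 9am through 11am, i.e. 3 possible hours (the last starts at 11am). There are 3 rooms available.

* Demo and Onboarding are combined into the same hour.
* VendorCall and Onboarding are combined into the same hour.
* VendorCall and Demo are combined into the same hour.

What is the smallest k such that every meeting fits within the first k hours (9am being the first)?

2

With at most 3 per hour and 5 meetings, at least 2 hours are needed.
2 works (last occupied hour: 10am): for example Sync -> 9am; Onboarding -> 10am; Kickoff -> 9am; Demo -> 10am; VendorCall -> 10am.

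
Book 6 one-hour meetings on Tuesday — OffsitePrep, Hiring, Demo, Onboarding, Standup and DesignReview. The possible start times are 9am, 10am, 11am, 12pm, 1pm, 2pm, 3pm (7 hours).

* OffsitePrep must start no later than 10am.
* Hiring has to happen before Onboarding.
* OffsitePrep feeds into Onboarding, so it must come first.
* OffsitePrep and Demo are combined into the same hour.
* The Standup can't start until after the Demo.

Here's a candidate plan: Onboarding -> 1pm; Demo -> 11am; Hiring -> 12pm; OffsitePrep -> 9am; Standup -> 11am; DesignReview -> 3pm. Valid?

OffsitePrep must start no later than 10am — holds.
OffsitePrep and Demo are combined into the same hour — violated.
OffsitePrep feeds into Onboarding, so it must come first — holds.
The Standup can't start until after the Demo — violated.
Hiring has to happen before Onboarding — holds.

No. OffsitePrep and Demo are combined into the same hour is not satisfied.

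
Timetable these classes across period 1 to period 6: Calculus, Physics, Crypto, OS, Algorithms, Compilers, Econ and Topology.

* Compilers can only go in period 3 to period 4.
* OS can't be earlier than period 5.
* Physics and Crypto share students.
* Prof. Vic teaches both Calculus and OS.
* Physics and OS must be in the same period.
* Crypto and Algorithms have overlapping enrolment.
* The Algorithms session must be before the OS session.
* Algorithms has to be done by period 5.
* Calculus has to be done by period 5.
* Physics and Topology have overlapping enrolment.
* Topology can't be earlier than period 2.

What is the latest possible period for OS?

period 6

OS is available from period 5.
OS at period 6 is achievable: Crypto in period 2, OS in period 6, Calculus in period 1, Algorithms in period 1, Topology in period 2, Compilers in period 3, Econ in period 1, Physics in period 6.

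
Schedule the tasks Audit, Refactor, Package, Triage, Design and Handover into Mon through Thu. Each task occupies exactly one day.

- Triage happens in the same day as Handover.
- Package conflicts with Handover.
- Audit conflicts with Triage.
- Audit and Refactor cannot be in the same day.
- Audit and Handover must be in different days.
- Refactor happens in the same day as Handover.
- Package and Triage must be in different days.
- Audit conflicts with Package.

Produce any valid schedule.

Refactor=Tue; Triage=Tue; Handover=Tue; Package=Wed; Design=Mon; Audit=Mon

Checking: Audit(Mon) != Handover(Tue); Package(Wed) != Handover(Tue); Audit(Mon) != Package(Wed); Audit(Mon) != Refactor(Tue); Package(Wed) != Triage(Tue); Audit(Mon) != Triage(Tue); Triage = Handover = Tue; Refactor = Handover = Tue.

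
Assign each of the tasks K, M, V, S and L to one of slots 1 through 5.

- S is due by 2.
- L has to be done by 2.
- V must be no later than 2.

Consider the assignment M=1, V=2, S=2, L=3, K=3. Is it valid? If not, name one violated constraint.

No — it violates: L has to be done by 2

L has to be done by 2 — violated.
V must be no later than 2 — holds.
S is due by 2 — holds.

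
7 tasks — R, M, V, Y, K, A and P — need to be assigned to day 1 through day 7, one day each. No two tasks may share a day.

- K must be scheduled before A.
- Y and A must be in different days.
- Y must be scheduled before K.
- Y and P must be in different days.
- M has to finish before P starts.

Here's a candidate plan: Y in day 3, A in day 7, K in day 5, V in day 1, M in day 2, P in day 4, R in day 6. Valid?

Y and A must be in different days — holds.
K must be scheduled before A — holds.
M has to finish before P starts — holds.
No two tasks may share a day — holds.
Y must be scheduled before K — holds.
Y and P must be in different days — holds.

Valid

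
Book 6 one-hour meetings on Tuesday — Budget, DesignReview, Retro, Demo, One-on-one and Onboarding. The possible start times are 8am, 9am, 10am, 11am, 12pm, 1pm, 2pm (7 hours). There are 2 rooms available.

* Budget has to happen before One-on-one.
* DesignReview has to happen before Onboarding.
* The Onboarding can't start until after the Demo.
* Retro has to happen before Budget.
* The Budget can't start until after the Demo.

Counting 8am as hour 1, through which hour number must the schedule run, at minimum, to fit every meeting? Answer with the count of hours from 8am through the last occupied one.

3 hours

The precedence chain requires at least 3 distinct hours.
With at most 2 per hour and 6 meetings, at least 3 hours are needed.
3 works (last occupied hour: 10am): for example DesignReview=9am, Onboarding=10am, One-on-one=10am, Retro=8am, Demo=8am, Budget=9am.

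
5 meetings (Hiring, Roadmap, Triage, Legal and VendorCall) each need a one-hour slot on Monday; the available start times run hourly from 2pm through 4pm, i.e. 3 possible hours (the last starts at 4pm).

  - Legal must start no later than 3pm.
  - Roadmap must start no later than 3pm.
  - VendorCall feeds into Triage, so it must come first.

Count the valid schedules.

Splitting on Hiring: it can be 2pm (12), 3pm (12), 4pm (12). Listing each branch's schedules as (Roadmap, Triage, Legal, VendorCall):
Hiring=2pm: (2pm,3pm,2pm,2pm) (2pm,3pm,3pm,2pm) (2pm,4pm,2pm,2pm) (2pm,4pm,2pm,3pm) (2pm,4pm,3pm,2pm) (2pm,4pm,3pm,3pm) (3pm,3pm,2pm,2pm) (3pm,3pm,3pm,2pm) (3pm,4pm,2pm,2pm) (3pm,4pm,2pm,3pm) (3pm,4pm,3pm,2pm) (3pm,4pm,3pm,3pm) — 12.
Hiring=3pm: (2pm,3pm,2pm,2pm) (2pm,3pm,3pm,2pm) (2pm,4pm,2pm,2pm) (2pm,4pm,2pm,3pm) (2pm,4pm,3pm,2pm) (2pm,4pm,3pm,3pm) (3pm,3pm,2pm,2pm) (3pm,3pm,3pm,2pm) (3pm,4pm,2pm,2pm) (3pm,4pm,2pm,3pm) (3pm,4pm,3pm,2pm) (3pm,4pm,3pm,3pm) — 12.
Hiring=4pm: (2pm,3pm,2pm,2pm) (2pm,3pm,3pm,2pm) (2pm,4pm,2pm,2pm) (2pm,4pm,2pm,3pm) (2pm,4pm,3pm,2pm) (2pm,4pm,3pm,3pm) (3pm,3pm,2pm,2pm) (3pm,3pm,3pm,2pm) (3pm,4pm,2pm,2pm) (3pm,4pm,2pm,3pm) (3pm,4pm,3pm,2pm) (3pm,4pm,3pm,3pm) — 12.
Summing: 12 + 12 + 12 = 36.

36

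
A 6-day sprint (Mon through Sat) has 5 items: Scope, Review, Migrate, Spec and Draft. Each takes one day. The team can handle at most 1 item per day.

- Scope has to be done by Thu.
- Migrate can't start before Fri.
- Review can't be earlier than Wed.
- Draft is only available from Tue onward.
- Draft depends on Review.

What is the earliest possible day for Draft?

Thu

Draft is available from Tue; precedence pushes Draft to at least Thu.
Draft at Thu is achievable: Scope=Mon, Draft=Thu, Review=Wed, Migrate=Fri, Spec=Tue.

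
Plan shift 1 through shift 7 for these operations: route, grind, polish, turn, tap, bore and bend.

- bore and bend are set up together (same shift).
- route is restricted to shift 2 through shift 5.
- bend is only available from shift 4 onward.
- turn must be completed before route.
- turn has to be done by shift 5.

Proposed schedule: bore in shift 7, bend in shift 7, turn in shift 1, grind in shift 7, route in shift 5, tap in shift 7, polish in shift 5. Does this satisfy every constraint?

Yes

turn has to be done by shift 5 — holds.
turn must be completed before route — holds.
bend is only available from shift 4 onward — holds.
route is restricted to shift 2 through shift 5 — holds.
bore and bend are set up together (same shift) — holds.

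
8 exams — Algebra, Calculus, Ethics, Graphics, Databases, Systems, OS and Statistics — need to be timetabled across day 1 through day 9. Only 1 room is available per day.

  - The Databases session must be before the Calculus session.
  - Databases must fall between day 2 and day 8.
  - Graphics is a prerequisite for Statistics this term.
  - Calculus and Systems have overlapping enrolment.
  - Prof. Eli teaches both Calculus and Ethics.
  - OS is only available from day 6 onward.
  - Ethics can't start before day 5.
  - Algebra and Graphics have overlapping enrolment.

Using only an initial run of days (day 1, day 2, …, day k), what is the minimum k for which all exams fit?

8

The precedence chain requires at least 2 distinct days.
With at most 1 per day and 8 exams, at least 8 days are needed.
OS can't be placed before day 6, so the schedule must run through at least day 6.
8 works (last occupied day: day 8): for example Databases=day 2, Statistics=day 4, Systems=day 8, Ethics=day 5, Graphics=day 1, Calculus=day 3, Algebra=day 7, OS=day 6.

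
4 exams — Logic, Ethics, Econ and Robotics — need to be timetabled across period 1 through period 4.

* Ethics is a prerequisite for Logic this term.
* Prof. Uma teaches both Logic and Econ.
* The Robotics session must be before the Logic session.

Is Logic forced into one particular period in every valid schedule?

Logic can be period 2 (e.g. Econ -> period 1, Logic -> period 2, Ethics -> period 1, Robotics -> period 1) or period 3 (e.g. Ethics in period 1, Econ in period 1, Robotics in period 1, Logic in period 3).

No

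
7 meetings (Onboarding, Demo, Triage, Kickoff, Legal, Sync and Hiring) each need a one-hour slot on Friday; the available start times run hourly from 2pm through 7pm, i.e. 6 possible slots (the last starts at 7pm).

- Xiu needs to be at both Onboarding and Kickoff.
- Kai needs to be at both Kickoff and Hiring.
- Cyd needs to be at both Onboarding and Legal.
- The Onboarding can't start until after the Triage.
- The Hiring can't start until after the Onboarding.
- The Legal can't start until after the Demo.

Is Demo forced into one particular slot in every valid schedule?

Demo can be 2pm (e.g. Onboarding in 3pm; Kickoff in 2pm; Sync in 2pm; Demo in 2pm; Hiring in 4pm; Triage in 2pm; Legal in 4pm) or 3pm (e.g. Legal -> 4pm; Onboarding -> 3pm; Sync -> 2pm; Hiring -> 4pm; Demo -> 3pm; Kickoff -> 2pm; Triage -> 2pm).

No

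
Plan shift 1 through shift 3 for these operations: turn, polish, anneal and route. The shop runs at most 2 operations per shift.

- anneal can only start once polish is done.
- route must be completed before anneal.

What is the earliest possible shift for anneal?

shift 2

Precedence pushes anneal to at least shift 2.
anneal at shift 2 is achievable: route in shift 1, anneal in shift 2, polish in shift 1, turn in shift 2.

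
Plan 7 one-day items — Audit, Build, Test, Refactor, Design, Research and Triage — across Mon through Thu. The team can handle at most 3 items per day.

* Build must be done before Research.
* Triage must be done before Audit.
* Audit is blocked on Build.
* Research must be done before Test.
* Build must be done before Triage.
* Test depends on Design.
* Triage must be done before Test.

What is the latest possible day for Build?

Downstream work caps Build at Tue.
Build at Tue is achievable: Test=Thu; Build=Tue; Audit=Thu; Triage=Wed; Design=Mon; Research=Wed; Refactor=Mon.

Tue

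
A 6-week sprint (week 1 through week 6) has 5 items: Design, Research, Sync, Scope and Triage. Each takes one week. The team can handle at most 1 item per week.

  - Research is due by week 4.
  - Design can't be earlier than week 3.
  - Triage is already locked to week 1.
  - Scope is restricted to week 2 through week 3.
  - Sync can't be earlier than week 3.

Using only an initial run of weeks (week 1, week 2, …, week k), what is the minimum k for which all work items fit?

With at most 1 per week and 5 work items, at least 5 weeks are needed.
Design can't be placed before week 3, so the schedule must run through at least week 3.
5 works (last occupied week: week 5): for example Triage=week 1, Research=week 4, Sync=week 5, Design=week 3, Scope=week 2.

5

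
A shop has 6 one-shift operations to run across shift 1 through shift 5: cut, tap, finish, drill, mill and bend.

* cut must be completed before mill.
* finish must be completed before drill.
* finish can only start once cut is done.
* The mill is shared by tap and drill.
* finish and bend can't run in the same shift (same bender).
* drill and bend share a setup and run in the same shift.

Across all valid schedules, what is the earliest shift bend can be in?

shift 3

Bend must be in the same shift as drill, which can't be before shift 3, so bend is at least shift 3.
bend at shift 3 is achievable: drill=shift 3, tap=shift 1, bend=shift 3, finish=shift 2, mill=shift 2, cut=shift 1.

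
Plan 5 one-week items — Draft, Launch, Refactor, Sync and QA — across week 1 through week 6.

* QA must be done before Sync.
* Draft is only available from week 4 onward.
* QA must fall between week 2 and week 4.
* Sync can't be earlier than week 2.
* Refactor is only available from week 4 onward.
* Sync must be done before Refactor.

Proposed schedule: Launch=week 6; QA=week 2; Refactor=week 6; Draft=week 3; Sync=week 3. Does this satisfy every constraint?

Invalid. Draft is only available from week 4 onward.

Sync can't be earlier than week 2 — holds.
Draft is only available from week 4 onward — violated.
QA must be done before Sync — holds.
Sync must be done before Refactor — holds.
Refactor is only available from week 4 onward — holds.
QA must fall between week 2 and week 4 — holds.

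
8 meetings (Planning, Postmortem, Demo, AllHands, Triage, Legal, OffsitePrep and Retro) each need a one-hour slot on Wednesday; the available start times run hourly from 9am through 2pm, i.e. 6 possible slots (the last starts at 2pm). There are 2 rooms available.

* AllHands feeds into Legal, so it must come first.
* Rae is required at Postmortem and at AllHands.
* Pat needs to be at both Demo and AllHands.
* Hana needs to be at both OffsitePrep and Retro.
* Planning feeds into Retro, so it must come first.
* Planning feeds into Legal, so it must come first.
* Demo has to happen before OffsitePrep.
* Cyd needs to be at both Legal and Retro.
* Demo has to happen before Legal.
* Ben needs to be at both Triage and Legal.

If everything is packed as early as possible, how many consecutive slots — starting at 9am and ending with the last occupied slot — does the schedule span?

4

The precedence chain requires at least 2 distinct slots.
With at most 2 per slot and 8 meetings, at least 4 slots are needed.
4 works (last occupied slot: 12pm): for example Planning in 9am, Legal in 11am, Demo in 9am, Retro in 12pm, OffsitePrep in 10am, Triage in 12pm, AllHands in 10am, Postmortem in 11am.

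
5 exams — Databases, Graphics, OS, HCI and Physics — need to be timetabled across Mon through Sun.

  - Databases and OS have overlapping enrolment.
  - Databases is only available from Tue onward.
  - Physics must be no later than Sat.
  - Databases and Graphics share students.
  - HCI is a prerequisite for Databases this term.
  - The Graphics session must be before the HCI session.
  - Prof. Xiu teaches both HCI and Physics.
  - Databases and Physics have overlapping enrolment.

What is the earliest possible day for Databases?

Wed

Databases is available from Tue; precedence pushes Databases to at least Wed.
Databases at Wed is achievable: HCI=Tue; Databases=Wed; Graphics=Mon; OS=Mon; Physics=Mon.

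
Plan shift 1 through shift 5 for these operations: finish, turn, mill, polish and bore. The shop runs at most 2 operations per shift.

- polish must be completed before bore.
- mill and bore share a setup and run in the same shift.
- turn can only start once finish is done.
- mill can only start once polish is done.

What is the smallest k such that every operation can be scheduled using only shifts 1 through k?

3 shifts

The precedence chain requires at least 2 distinct shifts.
With at most 2 per shift and 5 operations, at least 3 shifts are needed.
3 works (last occupied shift: shift 3): for example polish -> shift 1; turn -> shift 2; finish -> shift 1; mill -> shift 3; bore -> shift 3.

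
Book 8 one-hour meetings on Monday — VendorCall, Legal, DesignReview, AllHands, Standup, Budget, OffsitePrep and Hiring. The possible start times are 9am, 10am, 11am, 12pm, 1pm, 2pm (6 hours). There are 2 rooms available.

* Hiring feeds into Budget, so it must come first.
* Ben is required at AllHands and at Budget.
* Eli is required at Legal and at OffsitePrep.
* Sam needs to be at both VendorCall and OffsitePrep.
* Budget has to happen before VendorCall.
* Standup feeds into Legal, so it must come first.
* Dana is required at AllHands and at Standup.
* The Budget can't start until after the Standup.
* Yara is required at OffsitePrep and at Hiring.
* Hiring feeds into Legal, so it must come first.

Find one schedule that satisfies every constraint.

DesignReview -> 11am, AllHands -> 12pm, VendorCall -> 11am, Hiring -> 9am, OffsitePrep -> 12pm, Standup -> 9am, Budget -> 10am, Legal -> 10am

Checking: Standup(9am) before Legal(10am); Hiring(9am) before Legal(10am); Budget(10am) before VendorCall(11am); Standup(9am) before Budget(10am); Hiring(9am) before Budget(10am); OffsitePrep(12pm) != Hiring(9am); AllHands(12pm) != Standup(9am); Legal(10am) != OffsitePrep(12pm); VendorCall(11am) != OffsitePrep(12pm); AllHands(12pm) != Budget(10am); max 2 per hour (cap 2).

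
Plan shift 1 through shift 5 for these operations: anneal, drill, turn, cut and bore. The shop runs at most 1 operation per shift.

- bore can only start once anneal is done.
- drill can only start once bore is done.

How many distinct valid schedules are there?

20

Splitting on anneal: it can be shift 1 (12), shift 2 (6), shift 3 (2). Listing each branch's schedules as (drill, turn, cut, bore) by shift number:
anneal=shift 1: (3,4,5,2) (3,5,4,2) (4,2,5,3) (4,3,5,2) (4,5,2,3) (4,5,3,2) (5,2,3,4) (5,2,4,3) (5,3,2,4) (5,3,4,2) (5,4,2,3) (5,4,3,2) — 12.
anneal=shift 2: (4,1,5,3) (4,5,1,3) (5,1,3,4) (5,1,4,3) (5,3,1,4) (5,4,1,3) — 6.
anneal=shift 3: (5,1,2,4) (5,2,1,4) — 2.
Summing: 12 + 6 + 2 = 20.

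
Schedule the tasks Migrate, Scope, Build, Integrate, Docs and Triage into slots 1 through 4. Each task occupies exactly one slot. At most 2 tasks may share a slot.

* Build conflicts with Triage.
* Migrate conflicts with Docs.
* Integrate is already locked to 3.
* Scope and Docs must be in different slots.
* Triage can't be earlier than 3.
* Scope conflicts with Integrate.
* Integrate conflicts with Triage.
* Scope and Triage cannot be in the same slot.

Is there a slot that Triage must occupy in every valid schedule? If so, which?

4

Triage's window is 3–4.
Integrate is fixed at 3, and Triage can't share a slot with Integrate.
So Triage must be 4.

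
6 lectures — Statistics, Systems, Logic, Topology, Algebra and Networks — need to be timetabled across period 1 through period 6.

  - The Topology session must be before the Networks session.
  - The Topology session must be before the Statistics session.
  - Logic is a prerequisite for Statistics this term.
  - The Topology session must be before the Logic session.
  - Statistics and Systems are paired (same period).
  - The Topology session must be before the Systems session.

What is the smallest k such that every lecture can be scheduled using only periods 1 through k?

3

The precedence chain requires at least 3 distinct periods.
3 works (last occupied period: period 3): for example Systems in period 3, Statistics in period 3, Algebra in period 1, Topology in period 1, Networks in period 2, Logic in period 2.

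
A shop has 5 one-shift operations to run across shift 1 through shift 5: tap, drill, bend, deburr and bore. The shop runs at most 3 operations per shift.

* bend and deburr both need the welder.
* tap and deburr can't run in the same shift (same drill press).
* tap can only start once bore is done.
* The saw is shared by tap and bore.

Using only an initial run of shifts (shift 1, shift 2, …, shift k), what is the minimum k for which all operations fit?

2 shifts

The precedence chain requires at least 2 distinct shifts.
With at most 3 per shift and 5 operations, at least 2 shifts are needed.
2 works (last occupied shift: shift 2): for example bend -> shift 2, tap -> shift 2, bore -> shift 1, drill -> shift 1, deburr -> shift 1.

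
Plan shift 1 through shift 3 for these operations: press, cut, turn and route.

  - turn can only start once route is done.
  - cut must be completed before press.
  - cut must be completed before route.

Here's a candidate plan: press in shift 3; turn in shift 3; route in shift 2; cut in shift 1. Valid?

turn can only start once route is done — holds.
cut must be completed before press — holds.
cut must be completed before route — holds.

Valid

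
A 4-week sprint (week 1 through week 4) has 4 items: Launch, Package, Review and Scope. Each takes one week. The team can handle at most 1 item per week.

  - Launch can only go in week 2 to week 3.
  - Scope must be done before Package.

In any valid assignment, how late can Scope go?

week 3

Downstream work caps Scope at week 3.
Scope at week 3 is achievable: Scope in week 3, Review in week 1, Launch in week 2, Package in week 4.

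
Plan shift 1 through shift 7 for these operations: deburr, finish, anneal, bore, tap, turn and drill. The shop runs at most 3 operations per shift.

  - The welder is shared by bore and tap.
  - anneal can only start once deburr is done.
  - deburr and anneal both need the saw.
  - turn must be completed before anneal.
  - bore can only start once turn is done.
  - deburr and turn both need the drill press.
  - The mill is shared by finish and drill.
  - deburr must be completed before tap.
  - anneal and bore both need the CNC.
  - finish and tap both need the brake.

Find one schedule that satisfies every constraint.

anneal -> shift 3; deburr -> shift 1; turn -> shift 2; drill -> shift 2; finish -> shift 1; bore -> shift 4; tap -> shift 2

Checking: deburr(shift 1) before anneal(shift 3); turn(shift 2) before anneal(shift 3); deburr(shift 1) before tap(shift 2); turn(shift 2) before bore(shift 4); deburr(shift 1) != anneal(shift 3); bore(shift 4) != tap(shift 2); anneal(shift 3) != bore(shift 4); finish(shift 1) != drill(shift 2); finish(shift 1) != tap(shift 2); deburr(shift 1) != turn(shift 2); max 3 per shift (cap 3).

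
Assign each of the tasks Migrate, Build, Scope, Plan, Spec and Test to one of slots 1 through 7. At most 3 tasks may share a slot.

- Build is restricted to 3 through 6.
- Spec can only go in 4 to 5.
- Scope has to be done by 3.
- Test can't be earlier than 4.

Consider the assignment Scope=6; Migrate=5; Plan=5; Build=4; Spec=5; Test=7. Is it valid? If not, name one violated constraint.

No — it violates: Scope has to be done by 3

Scope has to be done by 3 — violated.
At most 3 tasks may share a slot — holds.
Spec can only go in 4 to 5 — holds.
Build is restricted to 3 through 6 — holds.
Test can't be earlier than 4 — holds.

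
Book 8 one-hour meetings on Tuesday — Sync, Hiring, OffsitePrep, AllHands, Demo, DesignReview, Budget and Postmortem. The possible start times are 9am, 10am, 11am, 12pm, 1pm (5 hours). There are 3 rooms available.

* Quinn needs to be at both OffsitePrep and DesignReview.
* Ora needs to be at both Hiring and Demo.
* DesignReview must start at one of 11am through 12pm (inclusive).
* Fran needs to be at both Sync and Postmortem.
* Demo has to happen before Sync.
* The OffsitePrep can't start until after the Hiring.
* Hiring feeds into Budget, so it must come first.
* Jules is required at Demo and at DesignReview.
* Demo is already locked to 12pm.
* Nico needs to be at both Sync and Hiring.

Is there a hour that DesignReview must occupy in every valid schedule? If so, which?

DesignReview's window is 11am–12pm.
Demo is fixed at 12pm, and DesignReview can't share a hour with Demo.
So DesignReview must be 11am.

11am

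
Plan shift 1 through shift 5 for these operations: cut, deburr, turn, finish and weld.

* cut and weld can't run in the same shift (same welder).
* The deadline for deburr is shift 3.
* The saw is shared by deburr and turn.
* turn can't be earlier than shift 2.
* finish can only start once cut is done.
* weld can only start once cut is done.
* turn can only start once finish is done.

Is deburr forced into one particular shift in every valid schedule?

deburr can be shift 1 (e.g. finish=shift 2, deburr=shift 1, weld=shift 2, turn=shift 3, cut=shift 1) or shift 2 (e.g. deburr in shift 2, finish in shift 2, cut in shift 1, weld in shift 2, turn in shift 3).

No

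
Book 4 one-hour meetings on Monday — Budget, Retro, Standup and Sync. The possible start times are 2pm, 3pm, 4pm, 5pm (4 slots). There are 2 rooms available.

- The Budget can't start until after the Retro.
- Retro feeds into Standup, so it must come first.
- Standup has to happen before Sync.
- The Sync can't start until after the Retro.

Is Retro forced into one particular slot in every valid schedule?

Retro can be 2pm (e.g. Budget -> 3pm; Sync -> 4pm; Standup -> 3pm; Retro -> 2pm) or 3pm (e.g. Budget=4pm, Retro=3pm, Standup=4pm, Sync=5pm).

No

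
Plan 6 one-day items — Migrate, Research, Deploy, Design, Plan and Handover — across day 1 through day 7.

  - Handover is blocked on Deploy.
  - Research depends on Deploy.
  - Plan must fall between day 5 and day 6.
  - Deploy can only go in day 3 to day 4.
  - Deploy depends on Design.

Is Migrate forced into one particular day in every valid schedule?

Migrate can be day 1 (e.g. Handover in day 4; Research in day 4; Deploy in day 3; Plan in day 5; Migrate in day 1; Design in day 1) or day 2 (e.g. Research -> day 4, Plan -> day 5, Design -> day 1, Deploy -> day 3, Handover -> day 4, Migrate -> day 2).

No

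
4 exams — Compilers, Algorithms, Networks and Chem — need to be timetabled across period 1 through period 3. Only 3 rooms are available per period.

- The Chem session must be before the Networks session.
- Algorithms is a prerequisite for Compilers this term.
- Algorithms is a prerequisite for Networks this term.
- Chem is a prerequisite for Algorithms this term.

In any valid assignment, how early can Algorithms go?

period 2

Precedence pushes Algorithms to at least period 2; downstream work caps Algorithms at period 2.
Algorithms at period 2 is achievable: Networks in period 3; Chem in period 1; Compilers in period 3; Algorithms in period 2.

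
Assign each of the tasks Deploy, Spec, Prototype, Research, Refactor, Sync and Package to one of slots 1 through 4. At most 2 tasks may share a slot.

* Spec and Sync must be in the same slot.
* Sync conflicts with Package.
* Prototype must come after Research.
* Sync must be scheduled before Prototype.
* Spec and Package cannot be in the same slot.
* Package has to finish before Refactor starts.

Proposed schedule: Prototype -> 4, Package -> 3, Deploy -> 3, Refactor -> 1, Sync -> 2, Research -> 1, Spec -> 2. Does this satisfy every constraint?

Package has to finish before Refactor starts — violated.
Spec and Sync must be in the same slot — holds.
Spec and Package cannot be in the same slot — holds.
At most 2 tasks may share a slot — holds.
Sync must be scheduled before Prototype — holds.
Prototype must come after Research — holds.
Sync conflicts with Package — holds.

No. Package has to finish before Refactor starts is not satisfied.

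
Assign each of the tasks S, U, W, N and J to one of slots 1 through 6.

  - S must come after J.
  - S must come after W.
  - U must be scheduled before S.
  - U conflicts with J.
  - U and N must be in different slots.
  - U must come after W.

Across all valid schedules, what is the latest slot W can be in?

4

Downstream work caps W at 4.
W at 4 is achievable: S=6; W=4; U=5; J=1; N=1.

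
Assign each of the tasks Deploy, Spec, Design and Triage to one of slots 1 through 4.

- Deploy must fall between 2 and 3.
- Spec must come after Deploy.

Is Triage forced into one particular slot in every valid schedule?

Triage can be 1 (e.g. Design in 1, Deploy in 2, Spec in 3, Triage in 1) or 2 (e.g. Spec -> 3, Design -> 1, Triage -> 2, Deploy -> 2).

No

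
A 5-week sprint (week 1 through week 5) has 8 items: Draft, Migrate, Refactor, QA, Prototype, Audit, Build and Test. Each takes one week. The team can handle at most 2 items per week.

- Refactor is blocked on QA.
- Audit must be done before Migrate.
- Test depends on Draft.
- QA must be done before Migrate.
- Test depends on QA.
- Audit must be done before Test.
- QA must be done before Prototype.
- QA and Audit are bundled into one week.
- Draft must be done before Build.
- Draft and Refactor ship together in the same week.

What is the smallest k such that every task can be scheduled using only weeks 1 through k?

The precedence chain requires at least 3 distinct weeks.
With at most 2 per week and 8 tasks, at least 4 weeks are needed.
4 works (last occupied week: week 4): for example Draft=week 2; QA=week 1; Audit=week 1; Refactor=week 2; Build=week 4; Migrate=week 3; Test=week 3; Prototype=week 4.

4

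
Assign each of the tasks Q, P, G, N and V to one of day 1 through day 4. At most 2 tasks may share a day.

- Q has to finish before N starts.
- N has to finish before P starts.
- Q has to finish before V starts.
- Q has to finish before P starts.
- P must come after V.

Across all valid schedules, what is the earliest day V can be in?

Precedence pushes V to at least day 2; downstream work caps V at day 3.
V at day 2 is achievable: V -> day 2, Q -> day 1, P -> day 3, G -> day 1, N -> day 2.

day 2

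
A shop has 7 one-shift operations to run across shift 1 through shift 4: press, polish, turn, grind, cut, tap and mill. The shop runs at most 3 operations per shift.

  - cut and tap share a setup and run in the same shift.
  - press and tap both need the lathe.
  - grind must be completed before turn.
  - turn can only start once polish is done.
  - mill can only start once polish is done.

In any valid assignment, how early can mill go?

shift 2

Precedence pushes mill to at least shift 2.
mill at shift 2 is achievable: polish in shift 1, grind in shift 1, cut in shift 3, mill in shift 2, tap in shift 3, press in shift 1, turn in shift 2.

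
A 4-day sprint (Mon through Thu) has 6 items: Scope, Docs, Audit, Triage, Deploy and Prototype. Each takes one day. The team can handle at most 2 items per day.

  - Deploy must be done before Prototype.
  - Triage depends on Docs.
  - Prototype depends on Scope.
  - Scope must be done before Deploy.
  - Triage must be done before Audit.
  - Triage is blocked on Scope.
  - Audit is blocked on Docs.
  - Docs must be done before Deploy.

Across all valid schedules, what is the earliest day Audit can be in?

Wed

Precedence pushes Audit to at least Wed.
Audit at Wed is achievable: Docs -> Mon, Triage -> Tue, Scope -> Mon, Prototype -> Wed, Audit -> Wed, Deploy -> Tue.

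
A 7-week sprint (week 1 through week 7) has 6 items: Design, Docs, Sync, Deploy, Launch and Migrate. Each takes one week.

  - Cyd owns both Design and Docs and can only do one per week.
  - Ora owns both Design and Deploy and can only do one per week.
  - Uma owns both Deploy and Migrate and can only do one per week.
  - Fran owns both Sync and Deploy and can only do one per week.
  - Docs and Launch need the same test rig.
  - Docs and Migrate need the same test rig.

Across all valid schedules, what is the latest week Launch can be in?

week 7

Launch at week 7 is achievable: Docs -> week 2; Sync -> week 1; Deploy -> week 2; Migrate -> week 1; Design -> week 1; Launch -> week 7.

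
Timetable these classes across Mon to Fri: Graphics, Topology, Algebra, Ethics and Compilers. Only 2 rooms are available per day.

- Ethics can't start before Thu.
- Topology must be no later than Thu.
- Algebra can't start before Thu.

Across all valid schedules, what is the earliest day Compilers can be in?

Mon

Compilers at Mon is achievable: Compilers in Mon; Ethics in Thu; Graphics in Tue; Topology in Mon; Algebra in Thu.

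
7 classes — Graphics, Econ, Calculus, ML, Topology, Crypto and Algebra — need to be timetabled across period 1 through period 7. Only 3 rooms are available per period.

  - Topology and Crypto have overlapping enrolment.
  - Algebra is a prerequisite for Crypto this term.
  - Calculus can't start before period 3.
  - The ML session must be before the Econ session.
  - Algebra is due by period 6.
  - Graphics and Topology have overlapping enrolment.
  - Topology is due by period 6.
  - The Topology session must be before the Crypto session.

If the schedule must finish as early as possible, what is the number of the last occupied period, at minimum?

The precedence chain requires at least 2 distinct periods.
With at most 3 per period and 7 classes, at least 3 periods are needed.
Calculus can't be placed before period 3, so the schedule must run through at least period 3.
3 works (last occupied period: period 3): for example Econ -> period 2; Calculus -> period 3; Algebra -> period 1; Topology -> period 1; Crypto -> period 2; Graphics -> period 2; ML -> period 1.

3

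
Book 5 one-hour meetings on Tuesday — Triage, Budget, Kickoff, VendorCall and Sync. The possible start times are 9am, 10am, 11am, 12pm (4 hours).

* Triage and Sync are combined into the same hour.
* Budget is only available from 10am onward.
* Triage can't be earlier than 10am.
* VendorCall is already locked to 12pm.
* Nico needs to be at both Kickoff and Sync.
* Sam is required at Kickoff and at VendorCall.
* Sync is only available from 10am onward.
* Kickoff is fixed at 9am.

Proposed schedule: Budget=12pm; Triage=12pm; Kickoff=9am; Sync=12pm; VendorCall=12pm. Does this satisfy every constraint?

Nico needs to be at both Kickoff and Sync — holds.
Sync is only available from 10am onward — holds.
VendorCall is already locked to 12pm — holds.
Sam is required at Kickoff and at VendorCall — holds.
Kickoff is fixed at 9am — holds.
Budget is only available from 10am onward — holds.
Triage and Sync are combined into the same hour — holds.
Triage can't be earlier than 10am — holds.

Valid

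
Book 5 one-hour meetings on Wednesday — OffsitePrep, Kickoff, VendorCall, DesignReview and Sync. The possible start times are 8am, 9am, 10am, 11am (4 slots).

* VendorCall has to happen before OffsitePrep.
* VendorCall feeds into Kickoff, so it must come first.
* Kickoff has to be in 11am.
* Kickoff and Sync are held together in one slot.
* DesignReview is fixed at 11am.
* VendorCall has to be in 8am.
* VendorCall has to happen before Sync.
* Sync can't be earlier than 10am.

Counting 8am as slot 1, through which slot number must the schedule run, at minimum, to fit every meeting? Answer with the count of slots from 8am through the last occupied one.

4 slots

The precedence chain requires at least 2 distinct slots.
Kickoff can't be placed before 11am — that is slot 4 counting from 8am — so the schedule must run through at least 4 slots.
4 works (last occupied slot: 11am): for example OffsitePrep=9am; VendorCall=8am; Sync=11am; Kickoff=11am; DesignReview=11am.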